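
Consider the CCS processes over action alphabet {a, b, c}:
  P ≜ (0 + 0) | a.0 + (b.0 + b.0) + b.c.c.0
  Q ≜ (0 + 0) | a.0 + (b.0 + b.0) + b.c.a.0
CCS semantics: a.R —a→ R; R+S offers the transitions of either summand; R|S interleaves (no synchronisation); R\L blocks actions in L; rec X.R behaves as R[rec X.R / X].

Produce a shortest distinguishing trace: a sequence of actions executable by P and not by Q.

bcc

Reachable graph of P (5 states):
  m0 = (0 + 0) | a.0 + (b.0 + b.0) + b.c.c.0 → ··a··> m1, ··b··> m2, ··b··> m3
  m1 = (0 + 0) | 0 → deadlocked
  m2 = 0 → deadlocked
  m3 = c.c.0 → ··c··> m4
  m4 = c.0 → ··c··> m2
Reachable graph of Q (5 states):
  n0 = (0 + 0) | a.0 + (b.0 + b.0) + b.c.a.0 → ··a··> n1, ··b··> n2, ··b··> n3
  n1 = (0 + 0) | 0 → deadlocked
  n2 = 0 → deadlocked
  n3 = c.a.0 → ··c··> n4
  n4 = a.0 → ··a··> n2
Executing bcc from P (initial set {m0}):
  after b @ step 1: {m2, m3}
  after c @ step 2: {m4}
  after c @ step 3: {m2}
  — P admits the full trace.
Executing bcc from Q (initial set {n0}):
  after b @ step 1: {n2, n3}
  after c @ step 2: {n4}
  after c @ step 3: ∅ (Q stuck)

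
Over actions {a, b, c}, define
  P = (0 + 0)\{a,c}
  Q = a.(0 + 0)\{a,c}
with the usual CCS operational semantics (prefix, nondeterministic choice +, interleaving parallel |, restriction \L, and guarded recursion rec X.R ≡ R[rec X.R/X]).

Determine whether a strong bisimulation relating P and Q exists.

not bisimilar

Reachable graph of P (1 states):
  s0 = (0 + 0)\{a,c} → stopped
Reachable graph of Q (2 states):
  t0 = a.(0 + 0)\{a,c} → -a-> t1
  t1 = (0 + 0)\{a,c} → stopped
Coarsest stable partition (strong bisimilarity classes):
  B0 = {s0, t1}
  B1 = {t0}
s0 ∈ B0, t0 ∈ B1 → different blocks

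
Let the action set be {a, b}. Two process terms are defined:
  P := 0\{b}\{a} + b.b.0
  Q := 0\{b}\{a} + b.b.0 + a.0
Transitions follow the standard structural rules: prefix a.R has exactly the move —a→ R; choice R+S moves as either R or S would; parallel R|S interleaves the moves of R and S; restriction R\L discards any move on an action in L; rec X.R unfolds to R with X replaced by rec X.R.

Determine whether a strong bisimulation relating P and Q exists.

NO

P's transition system — 3 states:
  u0 = 0\{b}\{a} + b.b.0 :: ··b··> u1
  u1 = b.0 :: ··b··> u2
  u2 = 0 :: (no moves)
Q's transition system — 3 states:
  v0 = 0\{b}\{a} + b.b.0 + a.0 :: ··a··> v1, ··b··> v2
  v1 = 0 :: (no moves)
  v2 = b.0 :: ··b··> v1
Partition-refinement fixed point:
  B0 = {u0}
  B1 = {u1, v2}
  B2 = {u2, v1}
  B3 = {v0}
u0 ∈ B0, v0 ∈ B3 → different blocks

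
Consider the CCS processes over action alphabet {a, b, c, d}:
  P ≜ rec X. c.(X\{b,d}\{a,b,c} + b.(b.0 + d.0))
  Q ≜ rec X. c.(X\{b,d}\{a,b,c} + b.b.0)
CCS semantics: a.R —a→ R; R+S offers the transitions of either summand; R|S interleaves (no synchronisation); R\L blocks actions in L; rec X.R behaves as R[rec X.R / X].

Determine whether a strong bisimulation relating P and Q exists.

LTS(P): 4 reachable states
  m0 = rec X. c.(X\{b,d}\{a,b,c} + b.(b.0 + d.0)) ⊢ -c-> m1
  m1 = (rec X. c.(X\{b,d}\{a,b,c} + b.(b.0 + d.0)))\{b,d}\{a,b,c} + b.(b.0 + d.0) ⊢ -b-> m2
  m2 = b.0 + d.0 ⊢ -b-> m3, -d-> m3
  m3 = 0 ⊢ deadlocked
LTS(Q): 4 reachable states
  n0 = rec X. c.(X\{b,d}\{a,b,c} + b.b.0) ⊢ -c-> n1
  n1 = (rec X. c.(X\{b,d}\{a,b,c} + b.b.0))\{b,d}\{a,b,c} + b.b.0 ⊢ -b-> n2
  n2 = b.0 ⊢ -b-> n3
  n3 = 0 ⊢ deadlocked
Bisimilarity quotient blocks:
  B0 = {m0}
  B1 = {m1}
  B2 = {m2}
  B3 = {m3, n3}
  B4 = {n0}
  B5 = {n1}
  B6 = {n2}
m0 ∈ B0, n0 ∈ B4 → different blocks

P ≁ Q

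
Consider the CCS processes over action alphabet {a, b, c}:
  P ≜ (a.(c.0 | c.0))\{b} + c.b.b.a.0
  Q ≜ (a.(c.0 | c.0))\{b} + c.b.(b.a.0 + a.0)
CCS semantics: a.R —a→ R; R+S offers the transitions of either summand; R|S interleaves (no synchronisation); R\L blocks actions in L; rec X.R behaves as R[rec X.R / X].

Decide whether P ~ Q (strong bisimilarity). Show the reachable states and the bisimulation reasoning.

P's transition system — 9 states:
  u0 = (a.(c.0 | c.0))\{b} + c.b.b.a.0 has moves -a-> u1, -c-> u2
  u1 = (c.0 | c.0)\{b} has moves -c-> u3, -c-> u4
  u2 = b.b.a.0 has moves -b-> u5
  u3 = (0 | c.0)\{b} has moves -c-> u6
  u4 = (c.0 | 0)\{b} has moves -c-> u6
  u5 = b.a.0 has moves -b-> u7
  u6 = (0 | 0)\{b} has moves (no moves)
  u7 = a.0 has moves -a-> u8
  u8 = 0 has moves (no moves)
Q's transition system — 9 states:
  v0 = (a.(c.0 | c.0))\{b} + c.b.(b.a.0 + a.0) has moves -a-> v1, -c-> v2
  v1 = (c.0 | c.0)\{b} has moves -c-> v3, -c-> v4
  v2 = b.(b.a.0 + a.0) has moves -b-> v5
  v3 = (0 | c.0)\{b} has moves -c-> v6
  v4 = (c.0 | 0)\{b} has moves -c-> v6
  v5 = b.a.0 + a.0 has moves -a-> v7, -b-> v8
  v6 = (0 | 0)\{b} has moves (no moves)
  v7 = 0 has moves (no moves)
  v8 = a.0 has moves -a-> v7
Coarsest stable partition (strong bisimilarity classes):
  B0 = {u0}
  B1 = {u1, v1}
  B2 = {u3, u4, v3, v4}
  B3 = {u6, u8, v6, v7}
  B4 = {u2}
  B5 = {u5}
  B6 = {u7, v8}
  B7 = {v0}
  B8 = {v2}
  B9 = {v5}
u0 ∈ B0, v0 ∈ B7 → different blocks

not bisimilar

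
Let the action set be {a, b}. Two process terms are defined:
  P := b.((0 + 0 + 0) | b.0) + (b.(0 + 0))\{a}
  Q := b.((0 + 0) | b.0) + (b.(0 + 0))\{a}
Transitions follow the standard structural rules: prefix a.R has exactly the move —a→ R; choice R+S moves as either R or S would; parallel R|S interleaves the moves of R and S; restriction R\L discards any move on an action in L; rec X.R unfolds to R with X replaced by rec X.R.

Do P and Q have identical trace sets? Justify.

Reachable graph of P (4 states):
  u0 = b.((0 + 0 + 0) | b.0) + (b.(0 + 0))\{a} | =b=> u1, =b=> u2
  u1 = (0 + 0 + 0) | b.0 | =b=> u3
  u2 = (0 + 0)\{a} | deadlocked
  u3 = (0 + 0 + 0) | 0 | deadlocked
Reachable graph of Q (4 states):
  v0 = b.((0 + 0) | b.0) + (b.(0 + 0))\{a} | =b=> v1, =b=> v2
  v1 = (0 + 0) | b.0 | =b=> v3
  v2 = (0 + 0)\{a} | deadlocked
  v3 = (0 + 0) | 0 | deadlocked
Partition-refinement fixed point:
  B0 = {u0, v0}
  B1 = {u1, v1}
  B2 = {u2, u3, v2, v3}
u0 ∈ B0, v0 ∈ B0 → same block
Bisimilar ⇒ trace-equivalent.

trace-equivalent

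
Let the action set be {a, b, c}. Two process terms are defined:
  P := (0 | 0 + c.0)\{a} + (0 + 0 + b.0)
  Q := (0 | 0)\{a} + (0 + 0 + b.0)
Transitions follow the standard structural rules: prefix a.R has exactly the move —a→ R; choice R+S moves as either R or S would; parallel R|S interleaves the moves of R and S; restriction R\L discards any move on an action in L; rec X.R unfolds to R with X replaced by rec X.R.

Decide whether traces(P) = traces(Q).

LTS(P): 3 reachable states
  m0 = (0 | 0 + c.0)\{a} + (0 + 0 + b.0) has moves ··b··> m1, ··c··> m2
  m1 = 0 has moves ∅
  m2 = 0\{a} has moves ∅
LTS(Q): 2 reachable states
  n0 = (0 | 0)\{a} + (0 + 0 + b.0) has moves ··b··> n1
  n1 = 0 has moves ∅
Executing c from P (initial set {m0}):
  after c @ step 1: {m2}
  P completes σ.
Executing c from Q (initial set {n0}):
  after c @ step 1: no successor for Q

NO — witness ⟨c⟩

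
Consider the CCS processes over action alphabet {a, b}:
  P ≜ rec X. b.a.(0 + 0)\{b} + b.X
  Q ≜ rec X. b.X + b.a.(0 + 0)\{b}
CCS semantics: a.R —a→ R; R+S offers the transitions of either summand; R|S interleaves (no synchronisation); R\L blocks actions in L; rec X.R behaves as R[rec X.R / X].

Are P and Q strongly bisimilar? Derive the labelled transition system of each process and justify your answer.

bisimilar

P's transition system — 3 states:
  m0 = rec X. b.a.(0 + 0)\{b} + b.X has moves =b=> m0, =b=> m1
  m1 = a.(0 + 0)\{b} has moves =a=> m2
  m2 = (0 + 0)\{b} has moves ·
Q's transition system — 3 states:
  n0 = rec X. b.X + b.a.(0 + 0)\{b} has moves =b=> n0, =b=> n1
  n1 = a.(0 + 0)\{b} has moves =a=> n2
  n2 = (0 + 0)\{b} has moves ·
Coarsest stable partition (strong bisimilarity classes):
  B0 = {m0, n0}
  B1 = {m1, n1}
  B2 = {m2, n2}
m0 ∈ B0, n0 ∈ B0 → same block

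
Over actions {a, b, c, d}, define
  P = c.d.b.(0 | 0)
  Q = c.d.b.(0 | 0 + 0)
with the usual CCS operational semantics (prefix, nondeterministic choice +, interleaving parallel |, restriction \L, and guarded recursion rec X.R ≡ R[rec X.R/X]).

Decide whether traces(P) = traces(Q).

P's transition system — 4 states:
  u0 = c.d.b.(0 | 0) has moves --c--▸ u1
  u1 = d.b.(0 | 0) has moves --d--▸ u2
  u2 = b.(0 | 0) has moves --b--▸ u3
  u3 = 0 | 0 has moves stopped
Q's transition system — 4 states:
  v0 = c.d.b.(0 | 0 + 0) has moves --c--▸ v1
  v1 = d.b.(0 | 0 + 0) has moves --d--▸ v2
  v2 = b.(0 | 0 + 0) has moves --b--▸ v3
  v3 = 0 | 0 + 0 has moves stopped
Bisimilarity quotient blocks:
  B0 = {u0, v0}
  B1 = {u1, v1}
  B2 = {u2, v2}
  B3 = {u3, v3}
u0 ∈ B0, v0 ∈ B0 → same block
Bisimilar ⇒ trace-equivalent.

trace-equivalent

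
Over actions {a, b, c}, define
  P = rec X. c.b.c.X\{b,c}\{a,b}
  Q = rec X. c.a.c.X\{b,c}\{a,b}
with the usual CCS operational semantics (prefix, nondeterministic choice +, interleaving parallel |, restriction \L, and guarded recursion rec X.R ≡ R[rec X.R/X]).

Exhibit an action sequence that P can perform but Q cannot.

P's transition system — 4 states:
  s0 = rec X. c.b.c.X\{b,c}\{a,b} :: ··c··> s1
  s1 = b.c.(rec X. c.b.c.X\{b,c}\{a,b})\{b,c}\{a,b} :: ··b··> s2
  s2 = c.(rec X. c.b.c.X\{b,c}\{a,b})\{b,c}\{a,b} :: ··c··> s3
  s3 = (rec X. c.b.c.X\{b,c}\{a,b})\{b,c}\{a,b} :: (no moves)
Q's transition system — 4 states:
  t0 = rec X. c.a.c.X\{b,c}\{a,b} :: ··c··> t1
  t1 = a.c.(rec X. c.a.c.X\{b,c}\{a,b})\{b,c}\{a,b} :: ··a··> t2
  t2 = c.(rec X. c.a.c.X\{b,c}\{a,b})\{b,c}\{a,b} :: ··c··> t3
  t3 = (rec X. c.a.c.X\{b,c}\{a,b})\{b,c}\{a,b} :: (no moves)
Run σ = ⟨cb⟩ on P: start {s0}
  [1] c ⇒ {s1}
  [2] b ⇒ {s2}
  ✓ P
Run σ = ⟨cb⟩ on Q: start {t0}
  [1] c ⇒ {t1}
  [2] b ⇒ ∅ (Q stuck)

cb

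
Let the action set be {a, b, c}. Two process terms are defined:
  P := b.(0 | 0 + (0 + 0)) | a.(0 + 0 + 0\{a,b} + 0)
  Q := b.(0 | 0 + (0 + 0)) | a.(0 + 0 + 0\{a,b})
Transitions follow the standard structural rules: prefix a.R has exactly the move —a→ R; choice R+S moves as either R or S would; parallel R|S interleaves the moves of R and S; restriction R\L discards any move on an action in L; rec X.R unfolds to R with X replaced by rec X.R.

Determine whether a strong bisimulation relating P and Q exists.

LTS(P): 4 reachable states
  s0 = b.(0 | 0 + (0 + 0)) | a.(0 + 0 + 0\{a,b} + 0) ⊢ =a=> s1, =b=> s2
  s1 = b.(0 | 0 + (0 + 0)) | (0 + 0 + 0\{a,b} + 0) ⊢ =b=> s3
  s2 = (0 | 0 + (0 + 0)) | a.(0 + 0 + 0\{a,b} + 0) ⊢ =a=> s3
  s3 = (0 | 0 + (0 + 0)) | (0 + 0 + 0\{a,b} + 0) ⊢ deadlocked
LTS(Q): 4 reachable states
  t0 = b.(0 | 0 + (0 + 0)) | a.(0 + 0 + 0\{a,b}) ⊢ =a=> t1, =b=> t2
  t1 = b.(0 | 0 + (0 + 0)) | (0 + 0 + 0\{a,b}) ⊢ =b=> t3
  t2 = (0 | 0 + (0 + 0)) | a.(0 + 0 + 0\{a,b}) ⊢ =a=> t3
  t3 = (0 | 0 + (0 + 0)) | (0 + 0 + 0\{a,b}) ⊢ deadlocked
Partition-refinement fixed point:
  B0 = {s0, t0}
  B1 = {s1, t1}
  B2 = {s3, t3}
  B3 = {s2, t2}
s0 ∈ B0, t0 ∈ B0 → same block

P ~ Q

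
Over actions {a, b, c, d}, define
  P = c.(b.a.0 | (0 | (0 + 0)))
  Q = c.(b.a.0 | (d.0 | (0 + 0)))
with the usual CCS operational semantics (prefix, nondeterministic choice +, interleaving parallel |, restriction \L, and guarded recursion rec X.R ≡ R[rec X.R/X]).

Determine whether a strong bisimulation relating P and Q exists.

LTS(P): 4 reachable states
  p0 = c.(b.a.0 | (0 | (0 + 0))) has moves =c=> p1
  p1 = b.a.0 | (0 | (0 + 0)) has moves =b=> p2
  p2 = a.0 | (0 | (0 + 0)) has moves =a=> p3
  p3 = 0 | (0 | (0 + 0)) has moves stopped
LTS(Q): 7 reachable states
  q0 = c.(b.a.0 | (d.0 | (0 + 0))) has moves =c=> q1
  q1 = b.a.0 | (d.0 | (0 + 0)) has moves =b=> q2, =d=> q3
  q2 = a.0 | (d.0 | (0 + 0)) has moves =a=> q4, =d=> q5
  q3 = b.a.0 | (0 | (0 + 0)) has moves =b=> q5
  q4 = 0 | (d.0 | (0 + 0)) has moves =d=> q6
  q5 = a.0 | (0 | (0 + 0)) has moves =a=> q6
  q6 = 0 | (0 | (0 + 0)) has moves stopped
Coarsest stable partition (strong bisimilarity classes):
  B0 = {p0}
  B1 = {p1, q3}
  B2 = {p2, q5}
  B3 = {p3, q6}
  B4 = {q0}
  B5 = {q1}
  B6 = {q2}
  B7 = {q4}
p0 ∈ B0, q0 ∈ B4 → different blocks

not bisimilar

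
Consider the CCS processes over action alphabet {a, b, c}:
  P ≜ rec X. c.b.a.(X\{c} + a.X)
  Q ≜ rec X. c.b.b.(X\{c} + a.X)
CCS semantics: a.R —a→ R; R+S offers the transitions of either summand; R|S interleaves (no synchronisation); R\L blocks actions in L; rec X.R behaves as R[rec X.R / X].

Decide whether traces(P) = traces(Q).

traces(P) ≠ traces(Q) — witness ⟨cba⟩

P's transition system — 4 states:
  s0 = rec X. c.b.a.(X\{c} + a.X) has moves =c=> s1
  s1 = b.a.((rec X. c.b.a.(X\{c} + a.X))\{c} + a.(rec X. c.b.a.(X\{c} + a.X))) has moves =b=> s2
  s2 = a.((rec X. c.b.a.(X\{c} + a.X))\{c} + a.(rec X. c.b.a.(X\{c} + a.X))) has moves =a=> s3
  s3 = (rec X. c.b.a.(X\{c} + a.X))\{c} + a.(rec X. c.b.a.(X\{c} + a.X)) has moves =a=> s0
Q's transition system — 4 states:
  t0 = rec X. c.b.b.(X\{c} + a.X) has moves =c=> t1
  t1 = b.b.((rec X. c.b.b.(X\{c} + a.X))\{c} + a.(rec X. c.b.b.(X\{c} + a.X))) has moves =b=> t2
  t2 = b.((rec X. c.b.b.(X\{c} + a.X))\{c} + a.(rec X. c.b.b.(X\{c} + a.X))) has moves =b=> t3
  t3 = (rec X. c.b.b.(X\{c} + a.X))\{c} + a.(rec X. c.b.b.(X\{c} + a.X)) has moves =a=> t0
Run σ = ⟨cba⟩ on P: start {s0}
  after c @ step 1: {s1}
  after b @ step 2: {s2}
  after a @ step 3: {s3}
  ✓ P
Run σ = ⟨cba⟩ on Q: start {t0}
  after c @ step 1: {t1}
  after b @ step 2: {t2}
  after a @ step 3: ∅  — Q cannot continue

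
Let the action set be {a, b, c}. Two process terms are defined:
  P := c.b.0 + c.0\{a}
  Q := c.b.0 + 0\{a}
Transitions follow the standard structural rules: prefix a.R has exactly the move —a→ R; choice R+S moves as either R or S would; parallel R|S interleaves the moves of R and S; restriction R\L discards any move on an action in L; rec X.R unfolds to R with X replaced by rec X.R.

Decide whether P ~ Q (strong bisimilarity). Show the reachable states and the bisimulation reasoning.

P ≁ Q

LTS(P): 4 reachable states
  m0 = c.b.0 + c.0\{a} ⊢ -c-> m1, -c-> m2
  m1 = 0\{a} ⊢ deadlocked
  m2 = b.0 ⊢ -b-> m3
  m3 = 0 ⊢ deadlocked
LTS(Q): 3 reachable states
  n0 = c.b.0 + 0\{a} ⊢ -c-> n1
  n1 = b.0 ⊢ -b-> n2
  n2 = 0 ⊢ deadlocked
Bisimilarity quotient blocks:
  B0 = {m0}
  B1 = {m1, m3, n2}
  B2 = {m2, n1}
  B3 = {n0}
m0 ∈ B0, n0 ∈ B3 → different blocks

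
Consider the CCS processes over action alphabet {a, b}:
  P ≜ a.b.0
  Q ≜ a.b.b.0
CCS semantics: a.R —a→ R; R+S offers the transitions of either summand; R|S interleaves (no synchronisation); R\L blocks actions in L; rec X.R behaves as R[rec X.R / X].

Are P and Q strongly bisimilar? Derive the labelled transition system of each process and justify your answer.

P ≁ Q

LTS(P): 3 reachable states
  s0 = a.b.0 has moves ··a··> s1
  s1 = b.0 has moves ··b··> s2
  s2 = 0 has moves ∅
LTS(Q): 4 reachable states
  t0 = a.b.b.0 has moves ··a··> t1
  t1 = b.b.0 has moves ··b··> t2
  t2 = b.0 has moves ··b··> t3
  t3 = 0 has moves ∅
Coarsest stable partition (strong bisimilarity classes):
  B0 = {s0}
  B1 = {s1, t2}
  B2 = {s2, t3}
  B3 = {t0}
  B4 = {t1}
s0 ∈ B0, t0 ∈ B3 → different blocks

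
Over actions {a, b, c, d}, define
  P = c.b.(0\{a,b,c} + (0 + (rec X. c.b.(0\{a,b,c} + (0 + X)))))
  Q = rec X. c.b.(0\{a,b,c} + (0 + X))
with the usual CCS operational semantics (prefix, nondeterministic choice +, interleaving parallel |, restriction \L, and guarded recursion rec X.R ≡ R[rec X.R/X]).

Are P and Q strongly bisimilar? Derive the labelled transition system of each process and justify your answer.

P ~ Q

LTS(P): 3 reachable states
  p0 = c.b.(0\{a,b,c} + (0 + (rec X. c.b.(0\{a,b,c} + (0 + X))))) | ··c··> p1
  p1 = b.(0\{a,b,c} + (0 + (rec X. c.b.(0\{a,b,c} + (0 + X))))) | ··b··> p2
  p2 = 0\{a,b,c} + (0 + (rec X. c.b.(0\{a,b,c} + (0 + X)))) | ··c··> p1
LTS(Q): 3 reachable states
  q0 = rec X. c.b.(0\{a,b,c} + (0 + X)) | ··c··> q1
  q1 = b.(0\{a,b,c} + (0 + (rec X. c.b.(0\{a,b,c} + (0 + X))))) | ··b··> q2
  q2 = 0\{a,b,c} + (0 + (rec X. c.b.(0\{a,b,c} + (0 + X)))) | ··c··> q1
Partition-refinement fixed point:
  B0 = {p0, p2, q0, q2}
  B1 = {p1, q1}
p0 ∈ B0, q0 ∈ B0 → same block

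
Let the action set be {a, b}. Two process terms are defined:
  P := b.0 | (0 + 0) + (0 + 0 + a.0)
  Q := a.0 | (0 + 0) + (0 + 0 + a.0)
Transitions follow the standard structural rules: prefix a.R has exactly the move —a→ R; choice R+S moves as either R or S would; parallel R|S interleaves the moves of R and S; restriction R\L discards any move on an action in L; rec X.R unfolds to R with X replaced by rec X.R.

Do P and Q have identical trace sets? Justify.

traces(P) ≠ traces(Q) — witness ⟨b⟩

LTS(P): 3 reachable states
  u0 = b.0 | (0 + 0) + (0 + 0 + a.0) :: —a→ u1, —b→ u2
  u1 = 0 :: stopped
  u2 = 0 | (0 + 0) :: stopped
LTS(Q): 3 reachable states
  v0 = a.0 | (0 + 0) + (0 + 0 + a.0) :: —a→ v1, —a→ v2
  v1 = 0 :: stopped
  v2 = 0 | (0 + 0) :: stopped
Executing b from P (initial set {u0}):
  [1] b ⇒ {u2}
  — P admits the full trace.
Executing b from Q (initial set {v0}):
  [1] b ⇒ ∅ (Q stuck)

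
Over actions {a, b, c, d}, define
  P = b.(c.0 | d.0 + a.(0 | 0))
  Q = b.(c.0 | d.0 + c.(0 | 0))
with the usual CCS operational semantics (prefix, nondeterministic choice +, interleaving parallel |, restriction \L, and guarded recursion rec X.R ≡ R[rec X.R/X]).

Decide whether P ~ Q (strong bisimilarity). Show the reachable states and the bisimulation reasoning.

P's transition system — 5 states:
  u0 = b.(c.0 | d.0 + a.(0 | 0)) | —b→ u1
  u1 = c.0 | d.0 + a.(0 | 0) | —a→ u2, —c→ u3, —d→ u4
  u2 = 0 | 0 | deadlocked
  u3 = 0 | d.0 | —d→ u2
  u4 = c.0 | 0 | —c→ u2
Q's transition system — 5 states:
  v0 = b.(c.0 | d.0 + c.(0 | 0)) | —b→ v1
  v1 = c.0 | d.0 + c.(0 | 0) | —c→ v2, —c→ v3, —d→ v4
  v2 = 0 | 0 | deadlocked
  v3 = 0 | d.0 | —d→ v2
  v4 = c.0 | 0 | —c→ v2
Coarsest stable partition (strong bisimilarity classes):
  B0 = {u0}
  B1 = {u1}
  B2 = {u2, v2}
  B3 = {u4, v4}
  B4 = {u3, v3}
  B5 = {v0}
  B6 = {v1}
u0 ∈ B0, v0 ∈ B5 → different blocks

P ≁ Q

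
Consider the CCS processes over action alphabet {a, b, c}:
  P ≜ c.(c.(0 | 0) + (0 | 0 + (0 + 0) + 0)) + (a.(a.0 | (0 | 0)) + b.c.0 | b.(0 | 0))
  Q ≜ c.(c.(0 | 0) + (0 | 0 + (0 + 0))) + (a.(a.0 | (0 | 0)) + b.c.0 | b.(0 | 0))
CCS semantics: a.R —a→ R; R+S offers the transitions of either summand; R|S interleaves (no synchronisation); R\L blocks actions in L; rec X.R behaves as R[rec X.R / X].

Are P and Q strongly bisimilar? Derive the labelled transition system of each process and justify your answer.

P ~ Q

Reachable graph of P (9 states):
  s0 = c.(c.(0 | 0) + (0 | 0 + (0 + 0) + 0)) + (a.(a.0 | (0 | 0)) + b.c.0 | b.(0 | 0)) | ··a··> s1, ··b··> s2, ··b··> s3, ··c··> s4
  s1 = a.0 | (0 | 0) | ··a··> s5
  s2 = b.c.0 | (0 | 0) | ··b··> s6
  s3 = c.0 | b.(0 | 0) | ··b··> s6, ··c··> s7
  s4 = c.(0 | 0) + (0 | 0 + (0 + 0) + 0) | ··c··> s8
  s5 = 0 | (0 | 0) | (no moves)
  s6 = c.0 | (0 | 0) | ··c··> s5
  s7 = 0 | b.(0 | 0) | ··b··> s5
  s8 = 0 | 0 | (no moves)
Reachable graph of Q (9 states):
  t0 = c.(c.(0 | 0) + (0 | 0 + (0 + 0))) + (a.(a.0 | (0 | 0)) + b.c.0 | b.(0 | 0)) | ··a··> t1, ··b··> t2, ··b··> t3, ··c··> t4
  t1 = a.0 | (0 | 0) | ··a··> t5
  t2 = b.c.0 | (0 | 0) | ··b··> t6
  t3 = c.0 | b.(0 | 0) | ··b··> t6, ··c··> t7
  t4 = c.(0 | 0) + (0 | 0 + (0 + 0)) | ··c··> t8
  t5 = 0 | (0 | 0) | (no moves)
  t6 = c.0 | (0 | 0) | ··c··> t5
  t7 = 0 | b.(0 | 0) | ··b··> t5
  t8 = 0 | 0 | (no moves)
Coarsest stable partition (strong bisimilarity classes):
  B0 = {s0, t0}
  B1 = {s3, t3}
  B2 = {s7, t7}
  B3 = {s5, s8, t5, t8}
  B4 = {s4, s6, t4, t6}
  B5 = {s1, t1}
  B6 = {s2, t2}
s0 ∈ B0, t0 ∈ B0 → same block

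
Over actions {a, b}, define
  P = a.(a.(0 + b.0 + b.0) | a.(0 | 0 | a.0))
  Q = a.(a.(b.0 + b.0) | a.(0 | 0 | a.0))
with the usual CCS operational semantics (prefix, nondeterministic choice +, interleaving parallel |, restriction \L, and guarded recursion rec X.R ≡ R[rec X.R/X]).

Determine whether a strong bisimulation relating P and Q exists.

Reachable graph of P (10 states):
  p0 = a.(a.(0 + b.0 + b.0) | a.(0 | 0 | a.0)) → =a=> p1
  p1 = a.(0 + b.0 + b.0) | a.(0 | 0 | a.0) → =a=> p2, =a=> p3
  p2 = (0 + b.0 + b.0) | a.(0 | 0 | a.0) → =a=> p4, =b=> p5
  p3 = a.(0 + b.0 + b.0) | (0 | 0 | a.0) → =a=> p4, =a=> p6
  p4 = (0 + b.0 + b.0) | (0 | 0 | a.0) → =a=> p7, =b=> p8
  p5 = 0 | a.(0 | 0 | a.0) → =a=> p8
  p6 = a.(0 + b.0 + b.0) | (0 | 0 | 0) → =a=> p7
  p7 = (0 + b.0 + b.0) | (0 | 0 | 0) → =b=> p9
  p8 = 0 | (0 | 0 | a.0) → =a=> p9
  p9 = 0 | (0 | 0 | 0) → stopped
Reachable graph of Q (10 states):
  q0 = a.(a.(b.0 + b.0) | a.(0 | 0 | a.0)) → =a=> q1
  q1 = a.(b.0 + b.0) | a.(0 | 0 | a.0) → =a=> q2, =a=> q3
  q2 = (b.0 + b.0) | a.(0 | 0 | a.0) → =a=> q4, =b=> q5
  q3 = a.(b.0 + b.0) | (0 | 0 | a.0) → =a=> q4, =a=> q6
  q4 = (b.0 + b.0) | (0 | 0 | a.0) → =a=> q7, =b=> q8
  q5 = 0 | a.(0 | 0 | a.0) → =a=> q8
  q6 = a.(b.0 + b.0) | (0 | 0 | 0) → =a=> q7
  q7 = (b.0 + b.0) | (0 | 0 | 0) → =b=> q9
  q8 = 0 | (0 | 0 | a.0) → =a=> q9
  q9 = 0 | (0 | 0 | 0) → stopped
Partition-refinement fixed point:
  B0 = {p0, q0}
  B1 = {p1, q1}
  B2 = {p3, q3}
  B3 = {p6, q6}
  B4 = {p7, q7}
  B5 = {p9, q9}
  B6 = {p4, q4}
  B7 = {p8, q8}
  B8 = {p2, q2}
  B9 = {p5, q5}
p0 ∈ B0, q0 ∈ B0 → same block

YES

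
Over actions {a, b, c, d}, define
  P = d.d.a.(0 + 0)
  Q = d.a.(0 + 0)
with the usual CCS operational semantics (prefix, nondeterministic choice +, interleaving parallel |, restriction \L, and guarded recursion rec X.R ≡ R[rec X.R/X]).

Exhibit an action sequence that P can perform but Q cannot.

LTS(P): 4 reachable states
  m0 = d.d.a.(0 + 0) has moves =d=> m1
  m1 = d.a.(0 + 0) has moves =d=> m2
  m2 = a.(0 + 0) has moves =a=> m3
  m3 = 0 + 0 has moves deadlocked
LTS(Q): 3 reachable states
  n0 = d.a.(0 + 0) has moves =d=> n1
  n1 = a.(0 + 0) has moves =a=> n2
  n2 = 0 + 0 has moves deadlocked
Run σ = ⟨dd⟩ on P: start {m0}
  after d @ step 1: {m1}
  after d @ step 2: {m2}
  ✓ P
Run σ = ⟨dd⟩ on Q: start {n0}
  after d @ step 1: {n1}
  after d @ step 2: ∅ (Q stuck)

dd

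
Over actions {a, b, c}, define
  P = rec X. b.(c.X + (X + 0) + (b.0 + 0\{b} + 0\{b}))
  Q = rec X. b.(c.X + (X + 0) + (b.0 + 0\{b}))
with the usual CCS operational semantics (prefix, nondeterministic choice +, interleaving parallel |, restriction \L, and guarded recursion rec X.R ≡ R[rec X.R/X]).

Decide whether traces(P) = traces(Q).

trace-equivalent

Reachable graph of P (3 states):
  m0 = rec X. b.(c.X + (X + 0) + (b.0 + 0\{b} + 0\{b})) → -b-> m1
  m1 = c.(rec X. b.(c.X + (X + 0) + (b.0 + 0\{b} + 0\{b}))) + ((rec X. b.(c.X + (X + 0) + (b.0 + 0\{b} + 0\{b}))) + 0) + (b.0 + 0\{b} + 0\{b}) → -b-> m1, -b-> m2, -c-> m0
  m2 = 0 → ·
Reachable graph of Q (3 states):
  n0 = rec X. b.(c.X + (X + 0) + (b.0 + 0\{b})) → -b-> n1
  n1 = c.(rec X. b.(c.X + (X + 0) + (b.0 + 0\{b}))) + ((rec X. b.(c.X + (X + 0) + (b.0 + 0\{b}))) + 0) + (b.0 + 0\{b}) → -b-> n1, -b-> n2, -c-> n0
  n2 = 0 → ·
Partition-refinement fixed point:
  B0 = {m0, n0}
  B1 = {m1, n1}
  B2 = {m2, n2}
m0 ∈ B0, n0 ∈ B0 → same block
Bisimilar ⇒ trace-equivalent.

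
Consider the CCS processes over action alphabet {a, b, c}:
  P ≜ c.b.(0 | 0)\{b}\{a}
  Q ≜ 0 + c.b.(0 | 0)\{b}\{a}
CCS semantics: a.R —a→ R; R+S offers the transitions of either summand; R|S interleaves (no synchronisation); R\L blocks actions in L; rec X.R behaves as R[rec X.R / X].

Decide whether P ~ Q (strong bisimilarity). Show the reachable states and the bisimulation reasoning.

Reachable graph of P (3 states):
  u0 = c.b.(0 | 0)\{b}\{a} :: —c→ u1
  u1 = b.(0 | 0)\{b}\{a} :: —b→ u2
  u2 = (0 | 0)\{b}\{a} :: (no moves)
Reachable graph of Q (3 states):
  v0 = 0 + c.b.(0 | 0)\{b}\{a} :: —c→ v1
  v1 = b.(0 | 0)\{b}\{a} :: —b→ v2
  v2 = (0 | 0)\{b}\{a} :: (no moves)
Partition-refinement fixed point:
  B0 = {u0, v0}
  B1 = {u1, v1}
  B2 = {u2, v2}
u0 ∈ B0, v0 ∈ B0 → same block

bisimilar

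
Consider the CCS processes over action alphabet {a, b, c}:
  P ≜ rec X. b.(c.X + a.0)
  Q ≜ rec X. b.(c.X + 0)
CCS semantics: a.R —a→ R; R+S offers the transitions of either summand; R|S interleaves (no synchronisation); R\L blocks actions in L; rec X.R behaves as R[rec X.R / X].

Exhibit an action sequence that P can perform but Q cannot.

LTS(P): 3 reachable states
  s0 = rec X. b.(c.X + a.0) | ··b··> s1
  s1 = c.(rec X. b.(c.X + a.0)) + a.0 | ··a··> s2, ··c··> s0
  s2 = 0 | (no moves)
LTS(Q): 2 reachable states
  t0 = rec X. b.(c.X + 0) | ··b··> t1
  t1 = c.(rec X. b.(c.X + 0)) + 0 | ··c··> t0
Trace ⟨ba⟩ through P, begin at {s0}:
  after b @ step 1: {s1}
  after a @ step 2: {s2}
  ✓ P
Trace ⟨ba⟩ through Q, begin at {t0}:
  after b @ step 1: {t1}
  after a @ step 2: ∅  — Q cannot continue

ba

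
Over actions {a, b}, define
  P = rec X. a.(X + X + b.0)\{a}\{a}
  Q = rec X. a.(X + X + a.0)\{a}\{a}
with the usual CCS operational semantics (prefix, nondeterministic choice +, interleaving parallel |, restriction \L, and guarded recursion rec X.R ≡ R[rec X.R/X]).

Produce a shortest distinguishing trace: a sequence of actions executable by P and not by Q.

ab

P's transition system — 3 states:
  s0 = rec X. a.(X + X + b.0)\{a}\{a} → ··a··> s1
  s1 = ((rec X. a.(X + X + b.0)\{a}\{a}) + (rec X. a.(X + X + b.0)\{a}\{a}) + b.0)\{a}\{a} → ··b··> s2
  s2 = 0\{a}\{a} → ·
Q's transition system — 2 states:
  t0 = rec X. a.(X + X + a.0)\{a}\{a} → ··a··> t1
  t1 = ((rec X. a.(X + X + a.0)\{a}\{a}) + (rec X. a.(X + X + a.0)\{a}\{a}) + a.0)\{a}\{a} → ·
Executing ab from P (initial set {s0}):
  [1] a ⇒ {s1}
  [2] b ⇒ {s2}
  ✓ P
Executing ab from Q (initial set {t0}):
  [1] a ⇒ {t1}
  [2] b ⇒ no successor for Q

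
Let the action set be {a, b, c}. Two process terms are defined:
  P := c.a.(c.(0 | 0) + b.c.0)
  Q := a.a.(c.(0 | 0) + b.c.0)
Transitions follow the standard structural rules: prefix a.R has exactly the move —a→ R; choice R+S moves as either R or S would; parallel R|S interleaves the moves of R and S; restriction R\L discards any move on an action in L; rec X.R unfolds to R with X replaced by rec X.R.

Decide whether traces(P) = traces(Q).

traces(P) ≠ traces(Q) — witness ⟨c⟩

P's transition system — 6 states:
  u0 = c.a.(c.(0 | 0) + b.c.0) ⊢ -c-> u1
  u1 = a.(c.(0 | 0) + b.c.0) ⊢ -a-> u2
  u2 = c.(0 | 0) + b.c.0 ⊢ -b-> u3, -c-> u4
  u3 = c.0 ⊢ -c-> u5
  u4 = 0 | 0 ⊢ deadlocked
  u5 = 0 ⊢ deadlocked
Q's transition system — 6 states:
  v0 = a.a.(c.(0 | 0) + b.c.0) ⊢ -a-> v1
  v1 = a.(c.(0 | 0) + b.c.0) ⊢ -a-> v2
  v2 = c.(0 | 0) + b.c.0 ⊢ -b-> v3, -c-> v4
  v3 = c.0 ⊢ -c-> v5
  v4 = 0 | 0 ⊢ deadlocked
  v5 = 0 ⊢ deadlocked
Executing c from P (initial set {u0}):
  [1] c ⇒ {u1}
  — P admits the full trace.
Executing c from Q (initial set {v0}):
  [1] c ⇒ no successor for Q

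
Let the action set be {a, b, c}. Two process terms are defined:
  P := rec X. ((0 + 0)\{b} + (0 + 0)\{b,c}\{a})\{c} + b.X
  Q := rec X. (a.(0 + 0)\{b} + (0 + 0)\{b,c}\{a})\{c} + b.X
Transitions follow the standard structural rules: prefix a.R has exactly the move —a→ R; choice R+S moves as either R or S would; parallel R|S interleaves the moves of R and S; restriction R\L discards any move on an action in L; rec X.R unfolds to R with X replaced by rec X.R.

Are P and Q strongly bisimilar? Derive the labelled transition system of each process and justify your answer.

P's transition system — 1 states:
  p0 = rec X. ((0 + 0)\{b} + (0 + 0)\{b,c}\{a})\{c} + b.X :: —b→ p0
Q's transition system — 2 states:
  q0 = rec X. (a.(0 + 0)\{b} + (0 + 0)\{b,c}\{a})\{c} + b.X :: —a→ q1, —b→ q0
  q1 = (0 + 0)\{b}\{c} :: deadlocked
Coarsest stable partition (strong bisimilarity classes):
  B0 = {p0}
  B1 = {q0}
  B2 = {q1}
p0 ∈ B0, q0 ∈ B1 → different blocks

not bisimilar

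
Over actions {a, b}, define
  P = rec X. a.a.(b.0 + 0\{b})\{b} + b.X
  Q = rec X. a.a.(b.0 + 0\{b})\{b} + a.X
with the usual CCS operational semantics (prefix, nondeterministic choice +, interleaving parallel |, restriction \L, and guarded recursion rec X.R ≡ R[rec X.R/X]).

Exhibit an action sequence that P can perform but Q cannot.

b

LTS(P): 3 reachable states
  s0 = rec X. a.a.(b.0 + 0\{b})\{b} + b.X has moves --a--▸ s1, --b--▸ s0
  s1 = a.(b.0 + 0\{b})\{b} has moves --a--▸ s2
  s2 = (b.0 + 0\{b})\{b} has moves (no moves)
LTS(Q): 3 reachable states
  t0 = rec X. a.a.(b.0 + 0\{b})\{b} + a.X has moves --a--▸ t0, --a--▸ t1
  t1 = a.(b.0 + 0\{b})\{b} has moves --a--▸ t2
  t2 = (b.0 + 0\{b})\{b} has moves (no moves)
Run σ = ⟨b⟩ on P: start {s0}
  [1] b ⇒ {s0}
  ✓ P
Run σ = ⟨b⟩ on Q: start {t0}
  [1] b ⇒ no successor for Q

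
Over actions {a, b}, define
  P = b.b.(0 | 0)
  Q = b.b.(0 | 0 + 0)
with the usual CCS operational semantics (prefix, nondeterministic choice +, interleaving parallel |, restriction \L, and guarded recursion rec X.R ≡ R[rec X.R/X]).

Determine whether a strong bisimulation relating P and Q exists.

YES

P's transition system — 3 states:
  p0 = b.b.(0 | 0) → =b=> p1
  p1 = b.(0 | 0) → =b=> p2
  p2 = 0 | 0 → ∅
Q's transition system — 3 states:
  q0 = b.b.(0 | 0 + 0) → =b=> q1
  q1 = b.(0 | 0 + 0) → =b=> q2
  q2 = 0 | 0 + 0 → ∅
Partition-refinement fixed point:
  B0 = {p0, q0}
  B1 = {p1, q1}
  B2 = {p2, q2}
p0 ∈ B0, q0 ∈ B0 → same block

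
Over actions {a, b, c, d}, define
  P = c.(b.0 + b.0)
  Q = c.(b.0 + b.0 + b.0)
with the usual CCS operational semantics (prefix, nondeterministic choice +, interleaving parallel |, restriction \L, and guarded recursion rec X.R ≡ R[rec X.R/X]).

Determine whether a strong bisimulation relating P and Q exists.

LTS(P): 3 reachable states
  p0 = c.(b.0 + b.0) → --c--▸ p1
  p1 = b.0 + b.0 → --b--▸ p2
  p2 = 0 → deadlocked
LTS(Q): 3 reachable states
  q0 = c.(b.0 + b.0 + b.0) → --c--▸ q1
  q1 = b.0 + b.0 + b.0 → --b--▸ q2
  q2 = 0 → deadlocked
Partition-refinement fixed point:
  B0 = {p0, q0}
  B1 = {p1, q1}
  B2 = {p2, q2}
p0 ∈ B0, q0 ∈ B0 → same block

P ~ Q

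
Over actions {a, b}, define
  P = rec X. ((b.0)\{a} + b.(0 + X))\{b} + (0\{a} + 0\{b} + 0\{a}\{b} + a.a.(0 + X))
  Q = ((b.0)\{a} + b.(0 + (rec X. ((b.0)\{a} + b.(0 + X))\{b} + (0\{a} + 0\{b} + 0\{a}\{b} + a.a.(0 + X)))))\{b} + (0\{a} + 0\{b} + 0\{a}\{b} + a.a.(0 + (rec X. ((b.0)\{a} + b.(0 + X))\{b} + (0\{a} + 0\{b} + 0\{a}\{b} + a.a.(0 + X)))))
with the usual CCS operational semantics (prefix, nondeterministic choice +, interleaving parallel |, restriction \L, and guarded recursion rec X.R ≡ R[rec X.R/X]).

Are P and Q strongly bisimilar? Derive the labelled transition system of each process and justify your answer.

P ~ Q

Reachable graph of P (3 states):
  u0 = rec X. ((b.0)\{a} + b.(0 + X))\{b} + (0\{a} + 0\{b} + 0\{a}\{b} + a.a.(0 + X)) | —a→ u1
  u1 = a.(0 + (rec X. ((b.0)\{a} + b.(0 + X))\{b} + (0\{a} + 0\{b} + 0\{a}\{b} + a.a.(0 + X)))) | —a→ u2
  u2 = 0 + (rec X. ((b.0)\{a} + b.(0 + X))\{b} + (0\{a} + 0\{b} + 0\{a}\{b} + a.a.(0 + X))) | —a→ u1
Reachable graph of Q (3 states):
  v0 = ((b.0)\{a} + b.(0 + (rec X. ((b.0)\{a} + b.(0 + X))\{b} + (0\{a} + 0\{b} + 0\{a}\{b} + a.a.(0 + X)))))\{b} + (0\{a} + 0\{b} + 0\{a}\{b} + a.a.(0 + (rec X. ((b.0)\{a} + b.(0 + X))\{b} + (0\{a} + 0\{b} + 0\{a}\{b} + a.a.(0 + X))))) | —a→ v1
  v1 = a.(0 + (rec X. ((b.0)\{a} + b.(0 + X))\{b} + (0\{a} + 0\{b} + 0\{a}\{b} + a.a.(0 + X)))) | —a→ v2
  v2 = 0 + (rec X. ((b.0)\{a} + b.(0 + X))\{b} + (0\{a} + 0\{b} + 0\{a}\{b} + a.a.(0 + X))) | —a→ v1
Coarsest stable partition (strong bisimilarity classes):
  B0 = {u0, u1, u2, v0, v1, v2}
u0 ∈ B0, v0 ∈ B0 → same block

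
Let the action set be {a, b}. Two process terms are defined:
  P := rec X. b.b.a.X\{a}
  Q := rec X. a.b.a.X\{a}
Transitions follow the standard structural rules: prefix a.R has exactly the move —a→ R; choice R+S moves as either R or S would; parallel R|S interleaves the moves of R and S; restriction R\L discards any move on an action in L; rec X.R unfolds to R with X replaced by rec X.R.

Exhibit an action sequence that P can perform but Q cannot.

P's transition system — 6 states:
  p0 = rec X. b.b.a.X\{a} → =b=> p1
  p1 = b.a.(rec X. b.b.a.X\{a})\{a} → =b=> p2
  p2 = a.(rec X. b.b.a.X\{a})\{a} → =a=> p3
  p3 = (rec X. b.b.a.X\{a})\{a} → =b=> p4
  p4 = (b.a.(rec X. b.b.a.X\{a})\{a})\{a} → =b=> p5
  p5 = (a.(rec X. b.b.a.X\{a})\{a})\{a} → ·
Q's transition system — 4 states:
  q0 = rec X. a.b.a.X\{a} → =a=> q1
  q1 = b.a.(rec X. a.b.a.X\{a})\{a} → =b=> q2
  q2 = a.(rec X. a.b.a.X\{a})\{a} → =a=> q3
  q3 = (rec X. a.b.a.X\{a})\{a} → ·
Run σ = ⟨b⟩ on P: start {p0}
  [1] b ⇒ {p1}
  — P admits the full trace.
Run σ = ⟨b⟩ on Q: start {q0}
  [1] b ⇒ no successor for Q

b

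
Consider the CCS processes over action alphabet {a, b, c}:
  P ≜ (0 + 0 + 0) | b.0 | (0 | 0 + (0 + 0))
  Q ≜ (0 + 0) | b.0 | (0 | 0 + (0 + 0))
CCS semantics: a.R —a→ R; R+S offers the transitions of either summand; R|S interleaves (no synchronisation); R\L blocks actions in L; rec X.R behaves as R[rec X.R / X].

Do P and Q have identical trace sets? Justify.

LTS(P): 2 reachable states
  s0 = (0 + 0 + 0) | b.0 | (0 | 0 + (0 + 0)) → ··b··> s1
  s1 = (0 + 0 + 0) | 0 | (0 | 0 + (0 + 0)) → (no moves)
LTS(Q): 2 reachable states
  t0 = (0 + 0) | b.0 | (0 | 0 + (0 + 0)) → ··b··> t1
  t1 = (0 + 0) | 0 | (0 | 0 + (0 + 0)) → (no moves)
Bisimilarity quotient blocks:
  B0 = {s0, t0}
  B1 = {s1, t1}
s0 ∈ B0, t0 ∈ B0 → same block
Bisimilar ⇒ trace-equivalent.

trace-equivalent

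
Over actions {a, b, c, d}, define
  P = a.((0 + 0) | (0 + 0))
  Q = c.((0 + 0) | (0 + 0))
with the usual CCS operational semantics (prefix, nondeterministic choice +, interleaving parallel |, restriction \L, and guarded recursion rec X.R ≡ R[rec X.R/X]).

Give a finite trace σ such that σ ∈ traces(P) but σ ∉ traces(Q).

a

Reachable graph of P (2 states):
  m0 = a.((0 + 0) | (0 + 0)) has moves ··a··> m1
  m1 = (0 + 0) | (0 + 0) has moves ·
Reachable graph of Q (2 states):
  n0 = c.((0 + 0) | (0 + 0)) has moves ··c··> n1
  n1 = (0 + 0) | (0 + 0) has moves ·
Run σ = ⟨a⟩ on P: start {m0}
  [1] a ⇒ {m1}
  ✓ P
Run σ = ⟨a⟩ on Q: start {n0}
  [1] a ⇒ no successor for Q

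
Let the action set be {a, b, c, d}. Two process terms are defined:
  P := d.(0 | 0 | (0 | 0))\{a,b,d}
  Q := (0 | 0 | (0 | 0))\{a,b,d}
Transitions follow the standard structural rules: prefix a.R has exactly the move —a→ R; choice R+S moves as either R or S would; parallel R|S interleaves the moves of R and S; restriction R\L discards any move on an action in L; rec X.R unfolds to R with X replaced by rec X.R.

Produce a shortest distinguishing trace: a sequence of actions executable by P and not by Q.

d

P's transition system — 2 states:
  p0 = d.(0 | 0 | (0 | 0))\{a,b,d} | -d-> p1
  p1 = (0 | 0 | (0 | 0))\{a,b,d} | (no moves)
Q's transition system — 1 states:
  q0 = (0 | 0 | (0 | 0))\{a,b,d} | (no moves)
Trace ⟨d⟩ through P, begin at {p0}:
  after d @ step 1: {p1}
  P completes σ.
Trace ⟨d⟩ through Q, begin at {q0}:
  after d @ step 1: no successor for Q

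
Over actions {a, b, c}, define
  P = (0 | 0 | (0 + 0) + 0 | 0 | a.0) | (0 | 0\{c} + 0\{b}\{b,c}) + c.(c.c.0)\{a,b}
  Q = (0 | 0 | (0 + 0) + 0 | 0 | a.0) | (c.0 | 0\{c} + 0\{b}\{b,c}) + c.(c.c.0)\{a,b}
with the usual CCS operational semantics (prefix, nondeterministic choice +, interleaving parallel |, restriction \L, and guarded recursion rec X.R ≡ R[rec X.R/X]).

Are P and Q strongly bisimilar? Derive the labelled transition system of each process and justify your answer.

LTS(P): 5 reachable states
  m0 = (0 | 0 | (0 + 0) + 0 | 0 | a.0) | (0 | 0\{c} + 0\{b}\{b,c}) + c.(c.c.0)\{a,b} → ··a··> m1, ··c··> m2
  m1 = 0 | 0 | 0 | (0 | 0\{c} + 0\{b}\{b,c}) → ·
  m2 = (c.c.0)\{a,b} → ··c··> m3
  m3 = (c.0)\{a,b} → ··c··> m4
  m4 = 0\{a,b} → ·
LTS(Q): 7 reachable states
  n0 = (0 | 0 | (0 + 0) + 0 | 0 | a.0) | (c.0 | 0\{c} + 0\{b}\{b,c}) + c.(c.c.0)\{a,b} → ··a··> n1, ··c··> n2, ··c··> n3
  n1 = 0 | 0 | 0 | (c.0 | 0\{c} + 0\{b}\{b,c}) → ··c··> n4
  n2 = (0 | 0 | (0 + 0) + 0 | 0 | a.0) | (0 | 0\{c}) → ··a··> n4
  n3 = (c.c.0)\{a,b} → ··c··> n5
  n4 = 0 | 0 | 0 | (0 | 0\{c}) → ·
  n5 = (c.0)\{a,b} → ··c··> n6
  n6 = 0\{a,b} → ·
Partition-refinement fixed point:
  B0 = {m0}
  B1 = {m2, n3}
  B2 = {m3, n1, n5}
  B3 = {m1, m4, n4, n6}
  B4 = {n0}
  B5 = {n2}
m0 ∈ B0, n0 ∈ B4 → different blocks

NO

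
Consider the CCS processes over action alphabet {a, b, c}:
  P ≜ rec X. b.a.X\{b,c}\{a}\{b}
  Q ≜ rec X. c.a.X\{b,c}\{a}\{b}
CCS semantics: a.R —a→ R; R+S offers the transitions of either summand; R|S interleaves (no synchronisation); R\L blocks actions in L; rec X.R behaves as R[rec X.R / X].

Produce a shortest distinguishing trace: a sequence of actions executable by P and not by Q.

LTS(P): 3 reachable states
  u0 = rec X. b.a.X\{b,c}\{a}\{b} | -b-> u1
  u1 = a.(rec X. b.a.X\{b,c}\{a}\{b})\{b,c}\{a}\{b} | -a-> u2
  u2 = (rec X. b.a.X\{b,c}\{a}\{b})\{b,c}\{a}\{b} | (no moves)
LTS(Q): 3 reachable states
  v0 = rec X. c.a.X\{b,c}\{a}\{b} | -c-> v1
  v1 = a.(rec X. c.a.X\{b,c}\{a}\{b})\{b,c}\{a}\{b} | -a-> v2
  v2 = (rec X. c.a.X\{b,c}\{a}\{b})\{b,c}\{a}\{b} | (no moves)
Executing b from P (initial set {u0}):
  [1] b ⇒ {u1}
  ✓ P
Executing b from Q (initial set {v0}):
  [1] b ⇒ ∅ (Q stuck)

b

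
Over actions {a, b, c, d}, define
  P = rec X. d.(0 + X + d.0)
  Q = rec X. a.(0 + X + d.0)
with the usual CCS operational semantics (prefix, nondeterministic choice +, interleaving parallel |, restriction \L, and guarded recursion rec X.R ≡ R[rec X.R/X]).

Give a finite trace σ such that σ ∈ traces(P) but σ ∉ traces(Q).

d

LTS(P): 3 reachable states
  s0 = rec X. d.(0 + X + d.0) | --d--▸ s1
  s1 = 0 + (rec X. d.(0 + X + d.0)) + d.0 | --d--▸ s1, --d--▸ s2
  s2 = 0 | ·
LTS(Q): 3 reachable states
  t0 = rec X. a.(0 + X + d.0) | --a--▸ t1
  t1 = 0 + (rec X. a.(0 + X + d.0)) + d.0 | --a--▸ t1, --d--▸ t2
  t2 = 0 | ·
Trace ⟨d⟩ through P, begin at {s0}:
  step 1 (d): {s1}
  — P admits the full trace.
Trace ⟨d⟩ through Q, begin at {t0}:
  step 1 (d): ∅ (Q stuck)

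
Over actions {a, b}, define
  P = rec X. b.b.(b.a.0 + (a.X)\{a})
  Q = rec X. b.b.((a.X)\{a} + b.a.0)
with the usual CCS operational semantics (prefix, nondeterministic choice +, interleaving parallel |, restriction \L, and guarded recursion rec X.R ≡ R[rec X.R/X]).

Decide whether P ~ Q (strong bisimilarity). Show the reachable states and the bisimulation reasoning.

LTS(P): 5 reachable states
  s0 = rec X. b.b.(b.a.0 + (a.X)\{a}) :: ··b··> s1
  s1 = b.(b.a.0 + (a.(rec X. b.b.(b.a.0 + (a.X)\{a})))\{a}) :: ··b··> s2
  s2 = b.a.0 + (a.(rec X. b.b.(b.a.0 + (a.X)\{a})))\{a} :: ··b··> s3
  s3 = a.0 :: ··a··> s4
  s4 = 0 :: deadlocked
LTS(Q): 5 reachable states
  t0 = rec X. b.b.((a.X)\{a} + b.a.0) :: ··b··> t1
  t1 = b.((a.(rec X. b.b.((a.X)\{a} + b.a.0)))\{a} + b.a.0) :: ··b··> t2
  t2 = (a.(rec X. b.b.((a.X)\{a} + b.a.0)))\{a} + b.a.0 :: ··b··> t3
  t3 = a.0 :: ··a··> t4
  t4 = 0 :: deadlocked
Partition-refinement fixed point:
  B0 = {s0, t0}
  B1 = {s1, t1}
  B2 = {s2, t2}
  B3 = {s3, t3}
  B4 = {s4, t4}
s0 ∈ B0, t0 ∈ B0 → same block

P ~ Q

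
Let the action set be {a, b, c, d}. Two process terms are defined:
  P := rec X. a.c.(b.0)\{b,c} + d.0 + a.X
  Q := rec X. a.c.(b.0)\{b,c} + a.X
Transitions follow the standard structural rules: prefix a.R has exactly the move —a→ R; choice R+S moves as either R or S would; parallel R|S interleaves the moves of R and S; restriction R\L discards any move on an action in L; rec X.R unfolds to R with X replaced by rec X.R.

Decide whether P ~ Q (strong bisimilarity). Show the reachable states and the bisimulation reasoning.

P ≁ Q

P's transition system — 4 states:
  s0 = rec X. a.c.(b.0)\{b,c} + d.0 + a.X | —a→ s0, —a→ s1, —d→ s2
  s1 = c.(b.0)\{b,c} | —c→ s3
  s2 = 0 | (no moves)
  s3 = (b.0)\{b,c} | (no moves)
Q's transition system — 3 states:
  t0 = rec X. a.c.(b.0)\{b,c} + a.X | —a→ t0, —a→ t1
  t1 = c.(b.0)\{b,c} | —c→ t2
  t2 = (b.0)\{b,c} | (no moves)
Partition-refinement fixed point:
  B0 = {s0}
  B1 = {s2, s3, t2}
  B2 = {s1, t1}
  B3 = {t0}
s0 ∈ B0, t0 ∈ B3 → different blocks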